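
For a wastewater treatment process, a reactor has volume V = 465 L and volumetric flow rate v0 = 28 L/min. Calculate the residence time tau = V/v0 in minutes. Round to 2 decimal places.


tau = V / v0
tau = 465 / 28
tau = 16.61 min


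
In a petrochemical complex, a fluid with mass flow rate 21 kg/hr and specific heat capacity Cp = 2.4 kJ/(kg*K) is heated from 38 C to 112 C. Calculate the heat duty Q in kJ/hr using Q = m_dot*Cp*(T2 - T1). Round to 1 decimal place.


Q = m_dot * Cp * (T2 - T1)
Q = 21 * 2.4 * (112 - 38)
Q = 21 * 2.4 * 74
Q = 3729.6 kJ/hr


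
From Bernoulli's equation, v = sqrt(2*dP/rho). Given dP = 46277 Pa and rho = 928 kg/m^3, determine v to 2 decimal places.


v = sqrt(2*dP/rho)
v = sqrt(2*46277/928)
v = sqrt(99.734914)
v = 9.99 m/s


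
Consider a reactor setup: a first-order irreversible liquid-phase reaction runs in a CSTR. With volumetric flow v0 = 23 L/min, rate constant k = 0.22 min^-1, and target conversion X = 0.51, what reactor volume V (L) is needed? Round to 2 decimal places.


V = v0 * X / (k * (1 - X))
V = 23 * 0.51 / (0.22 * (1 - 0.51))
V = 11.73 / (0.22 * 0.49)
V = 11.73 / 0.1078
V = 108.81 L


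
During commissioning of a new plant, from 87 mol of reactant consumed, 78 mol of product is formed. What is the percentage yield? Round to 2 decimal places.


Yield = (moles product / moles consumed) * 100%
Yield = (78 / 87) * 100
Yield = 0.8966 * 100
Yield = 89.66%


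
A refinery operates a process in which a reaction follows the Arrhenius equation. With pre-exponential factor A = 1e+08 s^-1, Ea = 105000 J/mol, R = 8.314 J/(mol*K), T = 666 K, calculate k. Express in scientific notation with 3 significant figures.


k = A * exp(-Ea/(R*T))
k = 1e+08 * exp(-105000 / (8.314 * 666))
k = 1e+08 * exp(-18.962913)
k = 5.81e-01


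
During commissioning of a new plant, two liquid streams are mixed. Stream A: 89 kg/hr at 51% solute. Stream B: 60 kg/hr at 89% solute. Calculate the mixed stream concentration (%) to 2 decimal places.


Mass balance on solute: F1*x1 + F2*x2 = F3*x3
F3 = F1 + F2 = 89 + 60 = 149 kg/hr
x3 = (F1*x1 + F2*x2)/F3
x3 = (89*0.51 + 60*0.89) / 149
x3 = 66.30%


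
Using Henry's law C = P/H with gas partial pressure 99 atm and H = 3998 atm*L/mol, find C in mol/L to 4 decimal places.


C = P / H
C = 99 / 3998
C = 0.0248 mol/L


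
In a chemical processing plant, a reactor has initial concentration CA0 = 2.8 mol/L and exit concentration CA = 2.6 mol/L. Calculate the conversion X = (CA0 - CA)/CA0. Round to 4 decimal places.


X = (CA0 - CA) / CA0
X = (2.8 - 2.6) / 2.8
X = 0.2 / 2.8
X = 0.0714


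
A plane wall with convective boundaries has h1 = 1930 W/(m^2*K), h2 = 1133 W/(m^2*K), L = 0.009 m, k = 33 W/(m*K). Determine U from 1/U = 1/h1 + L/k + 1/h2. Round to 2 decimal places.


1/U = 1/h1 + L/k + 1/h2
1/U = 1/1930 + 0.009/33 + 1/1133
1/U = 0.0005181347 + 0.0002727273 + 0.0008826125
1/U = 0.0016734745
U = 597.56 W/(m^2*K)


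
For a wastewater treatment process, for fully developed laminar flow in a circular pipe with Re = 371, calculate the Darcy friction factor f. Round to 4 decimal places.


f = 64 / Re
f = 64 / 371
f = 0.1725


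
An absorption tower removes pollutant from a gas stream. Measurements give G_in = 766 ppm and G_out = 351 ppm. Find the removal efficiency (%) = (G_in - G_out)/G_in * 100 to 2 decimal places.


Efficiency = (G_in - G_out) / G_in * 100%
Efficiency = (766 - 351) / 766 * 100
Efficiency = 415 / 766 * 100
Efficiency = 54.18%


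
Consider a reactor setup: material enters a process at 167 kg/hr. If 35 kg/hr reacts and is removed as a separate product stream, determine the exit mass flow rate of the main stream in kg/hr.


Steady-state mass balance on the main outlet: F_out = F_in - F_removed
F_out = 167 - 35
F_out = 132 kg/hr


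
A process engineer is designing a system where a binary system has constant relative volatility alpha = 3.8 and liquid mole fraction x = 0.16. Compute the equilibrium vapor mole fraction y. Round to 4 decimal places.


y = alpha*x / (1 + (alpha-1)*x)
y = 3.8*0.16 / (1 + (3.8-1)*0.16)
y = 0.608 / (1 + 0.448)
y = 0.608 / 1.448
y = 0.4199


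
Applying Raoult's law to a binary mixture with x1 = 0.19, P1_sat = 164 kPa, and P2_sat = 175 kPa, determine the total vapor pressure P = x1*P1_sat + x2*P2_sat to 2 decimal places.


P = x1*P1_sat + x2*P2_sat
x2 = 1 - x1 = 1 - 0.19 = 0.81
P = 0.19*164 + 0.81*175
P = 31.16 + 141.75
P = 172.91 kPa


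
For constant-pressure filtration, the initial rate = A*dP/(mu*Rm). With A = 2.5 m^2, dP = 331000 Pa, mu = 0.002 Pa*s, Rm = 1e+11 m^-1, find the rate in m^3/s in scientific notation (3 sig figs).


rate = A * dP / (mu * Rm)
rate = 2.5 * 331000 / (0.002 * 1e+11)
rate = 827500.0 / 2.000e+08
rate = 4.14e-03 m^3/s


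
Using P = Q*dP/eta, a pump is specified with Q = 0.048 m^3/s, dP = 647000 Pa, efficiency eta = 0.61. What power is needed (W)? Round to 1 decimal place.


P = Q * dP / eta
P = 0.048 * 647000 / 0.61
P = 31056.0 / 0.61
P = 50911.5 W


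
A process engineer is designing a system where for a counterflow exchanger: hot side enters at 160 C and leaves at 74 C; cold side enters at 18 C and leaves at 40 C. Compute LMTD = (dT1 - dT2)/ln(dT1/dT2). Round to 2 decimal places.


dT1 = Th_in - Tc_out = 160 - 40 = 120
dT2 = Th_out - Tc_in = 74 - 18 = 56
LMTD = (dT1 - dT2) / ln(dT1/dT2)
LMTD = (120 - 56) / ln(120/56)
LMTD = 83.97 K


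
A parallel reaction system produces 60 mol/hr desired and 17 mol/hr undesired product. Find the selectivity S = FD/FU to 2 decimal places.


S = desired product rate / undesired product rate
S = 60 / 17
S = 3.53


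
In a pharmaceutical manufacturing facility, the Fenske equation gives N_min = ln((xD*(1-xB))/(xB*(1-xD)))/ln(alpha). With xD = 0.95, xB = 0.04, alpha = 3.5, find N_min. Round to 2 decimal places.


N_min = ln((xD*(1-xB))/(xB*(1-xD))) / ln(alpha)
Numerator inside ln: 0.912 / 0.002 = 456.0
ln(456.0) = 6.122493
ln(alpha) = ln(3.5) = 1.252763
N_min = 6.122493 / 1.252763 = 4.89


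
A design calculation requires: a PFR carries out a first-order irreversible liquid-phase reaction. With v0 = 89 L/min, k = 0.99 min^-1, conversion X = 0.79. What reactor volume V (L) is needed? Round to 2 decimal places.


V = (v0/k) * ln(1/(1-X))
V = (89/0.99) * ln(1/(1-0.79))
V = 89.89899 * ln(4.761905)
V = 89.89899 * 1.560648
V = 140.30 L


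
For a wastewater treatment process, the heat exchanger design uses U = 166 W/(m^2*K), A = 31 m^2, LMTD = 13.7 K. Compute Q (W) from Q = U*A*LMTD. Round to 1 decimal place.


Q = U * A * LMTD
Q = 166 * 31 * 13.7
Q = 70500.2 W


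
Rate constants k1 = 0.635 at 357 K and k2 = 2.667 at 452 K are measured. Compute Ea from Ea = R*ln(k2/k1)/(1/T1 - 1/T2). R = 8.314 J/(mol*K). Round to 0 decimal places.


Ea = R * ln(k2/k1) / (1/T1 - 1/T2)
ln(k2/k1) = ln(2.667/0.635) = 1.4350845
1/T1 - 1/T2 = 1/357 - 1/452 = 0.000588731068
Ea = 8.314 * 1.4350845 / 0.000588731068
Ea = 20266 J/mol


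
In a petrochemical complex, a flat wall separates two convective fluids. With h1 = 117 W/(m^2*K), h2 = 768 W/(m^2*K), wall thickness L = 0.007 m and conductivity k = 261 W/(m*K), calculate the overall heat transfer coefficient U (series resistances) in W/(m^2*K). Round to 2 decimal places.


1/U = 1/h1 + L/k + 1/h2
1/U = 1/117 + 0.007/261 + 1/768
1/U = 0.0085470085 + 2.68199e-05 + 0.0013020833
1/U = 0.0098759117
U = 101.26 W/(m^2*K)


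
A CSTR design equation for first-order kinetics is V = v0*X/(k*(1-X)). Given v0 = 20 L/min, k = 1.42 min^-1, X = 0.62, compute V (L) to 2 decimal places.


V = v0 * X / (k * (1 - X))
V = 20 * 0.62 / (1.42 * (1 - 0.62))
V = 12.4 / (1.42 * 0.38)
V = 12.4 / 0.5396
V = 22.98 L


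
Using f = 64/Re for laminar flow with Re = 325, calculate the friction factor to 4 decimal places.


f = 64 / Re
f = 64 / 325
f = 0.1969


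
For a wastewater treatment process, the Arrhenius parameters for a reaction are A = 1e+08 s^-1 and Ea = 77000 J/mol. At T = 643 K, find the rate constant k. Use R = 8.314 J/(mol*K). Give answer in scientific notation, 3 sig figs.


k = A * exp(-Ea/(R*T))
k = 1e+08 * exp(-77000 / (8.314 * 643))
k = 1e+08 * exp(-14.403556)
k = 5.55e+01


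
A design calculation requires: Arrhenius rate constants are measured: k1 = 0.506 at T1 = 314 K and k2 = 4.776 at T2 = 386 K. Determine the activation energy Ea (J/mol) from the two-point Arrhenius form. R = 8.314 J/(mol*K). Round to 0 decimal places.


Ea = R * ln(k2/k1) / (1/T1 - 1/T2)
ln(k2/k1) = ln(4.776/0.506) = 2.244822
1/T1 - 1/T2 = 1/314 - 1/386 = 0.000594039801
Ea = 8.314 * 2.244822 / 0.000594039801
Ea = 31418 J/mol


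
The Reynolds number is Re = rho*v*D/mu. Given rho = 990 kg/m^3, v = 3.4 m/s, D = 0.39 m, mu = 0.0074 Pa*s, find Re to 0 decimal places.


Re = rho * v * D / mu
Re = 990 * 3.4 * 0.39 / 0.0074
Re = 1312.74 / 0.0074
Re = 177397


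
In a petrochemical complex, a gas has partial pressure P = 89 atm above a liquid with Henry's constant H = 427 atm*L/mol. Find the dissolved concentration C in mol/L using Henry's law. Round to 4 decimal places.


C = P / H
C = 89 / 427
C = 0.2084 mol/L


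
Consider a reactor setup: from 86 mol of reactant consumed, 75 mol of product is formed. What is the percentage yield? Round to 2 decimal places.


Yield = (moles product / moles consumed) * 100%
Yield = (75 / 86) * 100
Yield = 0.8721 * 100
Yield = 87.21%


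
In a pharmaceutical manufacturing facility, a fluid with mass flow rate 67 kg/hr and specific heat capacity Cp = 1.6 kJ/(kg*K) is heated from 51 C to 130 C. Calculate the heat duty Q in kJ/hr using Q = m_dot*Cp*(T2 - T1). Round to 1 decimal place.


Q = m_dot * Cp * (T2 - T1)
Q = 67 * 1.6 * (130 - 51)
Q = 67 * 1.6 * 79
Q = 8468.8 kJ/hr


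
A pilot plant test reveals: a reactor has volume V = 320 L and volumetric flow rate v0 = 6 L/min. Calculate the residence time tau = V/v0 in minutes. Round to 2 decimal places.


tau = V / v0
tau = 320 / 6
tau = 53.33 min


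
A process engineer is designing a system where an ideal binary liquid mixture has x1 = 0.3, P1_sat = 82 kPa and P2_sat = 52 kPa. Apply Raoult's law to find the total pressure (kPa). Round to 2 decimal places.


P = x1*P1_sat + x2*P2_sat
x2 = 1 - x1 = 1 - 0.3 = 0.7
P = 0.3*82 + 0.7*52
P = 24.6 + 36.4
P = 61.00 kPa


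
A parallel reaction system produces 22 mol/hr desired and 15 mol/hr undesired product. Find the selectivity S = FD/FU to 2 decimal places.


S = desired product rate / undesired product rate
S = 22 / 15
S = 1.47


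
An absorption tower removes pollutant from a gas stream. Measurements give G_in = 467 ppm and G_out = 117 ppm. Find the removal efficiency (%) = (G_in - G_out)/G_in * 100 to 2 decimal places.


Efficiency = (G_in - G_out) / G_in * 100%
Efficiency = (467 - 117) / 467 * 100
Efficiency = 350 / 467 * 100
Efficiency = 74.95%


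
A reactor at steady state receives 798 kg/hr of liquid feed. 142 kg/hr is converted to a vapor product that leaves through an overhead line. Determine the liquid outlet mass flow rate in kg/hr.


Steady-state mass balance on the main outlet: F_out = F_in - F_removed
F_out = 798 - 142
F_out = 656 kg/hr


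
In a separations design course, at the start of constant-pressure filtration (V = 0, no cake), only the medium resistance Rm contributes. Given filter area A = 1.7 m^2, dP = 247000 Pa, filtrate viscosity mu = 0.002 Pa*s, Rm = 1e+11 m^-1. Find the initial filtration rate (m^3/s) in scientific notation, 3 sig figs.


rate = A * dP / (mu * Rm)
rate = 1.7 * 247000 / (0.002 * 1e+11)
rate = 419900.0 / 2.000e+08
rate = 2.10e-03 m^3/s


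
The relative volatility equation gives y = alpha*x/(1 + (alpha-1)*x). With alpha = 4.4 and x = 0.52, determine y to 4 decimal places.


y = alpha*x / (1 + (alpha-1)*x)
y = 4.4*0.52 / (1 + (4.4-1)*0.52)
y = 2.288 / (1 + 1.768)
y = 2.288 / 2.768
y = 0.8266


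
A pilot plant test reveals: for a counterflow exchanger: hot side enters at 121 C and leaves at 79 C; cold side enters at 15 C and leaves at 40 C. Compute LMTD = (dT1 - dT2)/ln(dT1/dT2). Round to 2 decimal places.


dT1 = Th_in - Tc_out = 121 - 40 = 81
dT2 = Th_out - Tc_in = 79 - 15 = 64
LMTD = (dT1 - dT2) / ln(dT1/dT2)
LMTD = (81 - 64) / ln(81/64)
LMTD = 72.17 K


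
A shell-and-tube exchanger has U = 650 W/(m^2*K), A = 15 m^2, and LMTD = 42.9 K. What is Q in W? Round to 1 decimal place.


Q = U * A * LMTD
Q = 650 * 15 * 42.9
Q = 418275.0 W


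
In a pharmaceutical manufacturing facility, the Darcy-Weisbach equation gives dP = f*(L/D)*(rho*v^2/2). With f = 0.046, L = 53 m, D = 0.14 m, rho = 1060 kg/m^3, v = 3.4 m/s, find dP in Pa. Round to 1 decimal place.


dP = f * (L/D) * (rho*v^2/2)
dP = 0.046 * (53/0.14) * (1060*3.4^2/2)
L/D = 378.57142857
rho*v^2/2 = 1060*11.56/2 = 6126.8
dP = 0.046 * 378.57142857 * 6126.8
dP = 106693.8 Pa


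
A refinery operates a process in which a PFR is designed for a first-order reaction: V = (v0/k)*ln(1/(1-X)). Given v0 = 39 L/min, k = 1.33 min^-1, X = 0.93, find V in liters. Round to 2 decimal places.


V = (v0/k) * ln(1/(1-X))
V = (39/1.33) * ln(1/(1-0.93))
V = 29.323308 * ln(14.285714)
V = 29.323308 * 2.65926
V = 77.98 L


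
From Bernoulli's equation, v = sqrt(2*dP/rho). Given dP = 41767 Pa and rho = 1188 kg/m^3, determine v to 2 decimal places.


v = sqrt(2*dP/rho)
v = sqrt(2*41767/1188)
v = sqrt(70.314815)
v = 8.39 m/s


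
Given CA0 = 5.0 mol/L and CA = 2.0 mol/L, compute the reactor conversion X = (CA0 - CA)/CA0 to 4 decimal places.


X = (CA0 - CA) / CA0
X = (5.0 - 2.0) / 5.0
X = 3.0 / 5.0
X = 0.6000


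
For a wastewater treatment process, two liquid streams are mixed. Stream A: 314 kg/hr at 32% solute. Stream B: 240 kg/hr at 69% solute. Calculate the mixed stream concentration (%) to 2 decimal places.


Mass balance on solute: F1*x1 + F2*x2 = F3*x3
F3 = F1 + F2 = 314 + 240 = 554 kg/hr
x3 = (F1*x1 + F2*x2)/F3
x3 = (314*0.32 + 240*0.69) / 554
x3 = 48.03%


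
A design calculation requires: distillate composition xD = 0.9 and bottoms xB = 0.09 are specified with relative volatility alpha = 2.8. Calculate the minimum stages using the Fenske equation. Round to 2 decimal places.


N_min = ln((xD*(1-xB))/(xB*(1-xD))) / ln(alpha)
Numerator inside ln: 0.819 / 0.009 = 91.0
ln(91.0) = 4.51086
ln(alpha) = ln(2.8) = 1.029619
N_min = 4.51086 / 1.029619 = 4.38


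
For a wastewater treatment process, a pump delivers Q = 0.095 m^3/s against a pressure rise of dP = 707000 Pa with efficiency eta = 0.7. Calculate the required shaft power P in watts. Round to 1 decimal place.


P = Q * dP / eta
P = 0.095 * 707000 / 0.7
P = 67165.0 / 0.7
P = 95950.0 W


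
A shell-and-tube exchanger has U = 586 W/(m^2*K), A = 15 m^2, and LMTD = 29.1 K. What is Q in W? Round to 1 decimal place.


Q = U * A * LMTD
Q = 586 * 15 * 29.1
Q = 255789.0 W


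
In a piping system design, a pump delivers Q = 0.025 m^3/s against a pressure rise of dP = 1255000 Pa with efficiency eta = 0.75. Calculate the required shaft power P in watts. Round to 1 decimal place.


P = Q * dP / eta
P = 0.025 * 1255000 / 0.75
P = 31375.0 / 0.75
P = 41833.3 W


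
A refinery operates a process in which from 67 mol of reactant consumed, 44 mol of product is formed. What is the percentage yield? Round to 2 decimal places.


Yield = (moles product / moles consumed) * 100%
Yield = (44 / 67) * 100
Yield = 0.6567 * 100
Yield = 65.67%


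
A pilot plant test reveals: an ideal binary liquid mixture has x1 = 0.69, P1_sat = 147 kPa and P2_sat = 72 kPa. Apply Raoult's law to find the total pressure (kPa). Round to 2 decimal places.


P = x1*P1_sat + x2*P2_sat
x2 = 1 - x1 = 1 - 0.69 = 0.31
P = 0.69*147 + 0.31*72
P = 101.43 + 22.32
P = 123.75 kPa


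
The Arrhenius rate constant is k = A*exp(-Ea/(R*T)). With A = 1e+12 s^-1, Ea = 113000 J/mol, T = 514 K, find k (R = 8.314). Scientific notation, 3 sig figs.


k = A * exp(-Ea/(R*T))
k = 1e+12 * exp(-113000 / (8.314 * 514))
k = 1e+12 * exp(-26.44267)
k = 3.28e+00


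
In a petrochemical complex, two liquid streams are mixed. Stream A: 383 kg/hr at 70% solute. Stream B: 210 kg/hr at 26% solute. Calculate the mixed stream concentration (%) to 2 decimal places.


Mass balance on solute: F1*x1 + F2*x2 = F3*x3
F3 = F1 + F2 = 383 + 210 = 593 kg/hr
x3 = (F1*x1 + F2*x2)/F3
x3 = (383*0.7 + 210*0.26) / 593
x3 = 54.42%


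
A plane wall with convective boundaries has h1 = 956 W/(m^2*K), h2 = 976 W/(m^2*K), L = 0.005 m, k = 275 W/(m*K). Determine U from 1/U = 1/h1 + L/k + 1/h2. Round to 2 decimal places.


1/U = 1/h1 + L/k + 1/h2
1/U = 1/956 + 0.005/275 + 1/976
1/U = 0.0010460251 + 1.81818e-05 + 0.0010245902
1/U = 0.0020887971
U = 478.74 W/(m^2*K)


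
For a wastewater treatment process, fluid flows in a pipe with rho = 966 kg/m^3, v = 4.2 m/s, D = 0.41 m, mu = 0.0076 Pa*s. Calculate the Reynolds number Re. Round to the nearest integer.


Re = rho * v * D / mu
Re = 966 * 4.2 * 0.41 / 0.0076
Re = 1663.452 / 0.0076
Re = 218875


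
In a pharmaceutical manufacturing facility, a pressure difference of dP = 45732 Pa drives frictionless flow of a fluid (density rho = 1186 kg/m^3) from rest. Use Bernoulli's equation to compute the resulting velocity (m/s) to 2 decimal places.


v = sqrt(2*dP/rho)
v = sqrt(2*45732/1186)
v = sqrt(77.11973)
v = 8.78 m/s


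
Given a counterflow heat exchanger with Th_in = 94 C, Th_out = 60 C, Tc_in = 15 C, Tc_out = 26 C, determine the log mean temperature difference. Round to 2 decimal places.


dT1 = Th_in - Tc_out = 94 - 26 = 68
dT2 = Th_out - Tc_in = 60 - 15 = 45
LMTD = (dT1 - dT2) / ln(dT1/dT2)
LMTD = (68 - 45) / ln(68/45)
LMTD = 55.71 K


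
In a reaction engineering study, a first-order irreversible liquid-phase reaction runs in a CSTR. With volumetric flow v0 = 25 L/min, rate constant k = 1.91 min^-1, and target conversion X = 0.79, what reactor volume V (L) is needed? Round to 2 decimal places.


V = v0 * X / (k * (1 - X))
V = 25 * 0.79 / (1.91 * (1 - 0.79))
V = 19.75 / (1.91 * 0.21)
V = 19.75 / 0.4011
V = 49.24 L


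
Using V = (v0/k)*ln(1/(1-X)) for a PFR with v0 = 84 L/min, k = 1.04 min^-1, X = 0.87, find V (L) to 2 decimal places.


V = (v0/k) * ln(1/(1-X))
V = (84/1.04) * ln(1/(1-0.87))
V = 80.769231 * ln(7.692308)
V = 80.769231 * 2.040221
V = 164.79 L


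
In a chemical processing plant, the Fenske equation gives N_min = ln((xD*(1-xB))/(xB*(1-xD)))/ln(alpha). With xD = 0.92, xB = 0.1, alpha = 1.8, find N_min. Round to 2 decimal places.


N_min = ln((xD*(1-xB))/(xB*(1-xD))) / ln(alpha)
Numerator inside ln: 0.828 / 0.008 = 103.5
ln(103.5) = 4.639572
ln(alpha) = ln(1.8) = 0.587787
N_min = 4.639572 / 0.587787 = 7.89


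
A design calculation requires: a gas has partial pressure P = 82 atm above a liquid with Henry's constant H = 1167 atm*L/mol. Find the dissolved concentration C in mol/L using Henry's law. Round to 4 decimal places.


C = P / H
C = 82 / 1167
C = 0.0703 mol/L


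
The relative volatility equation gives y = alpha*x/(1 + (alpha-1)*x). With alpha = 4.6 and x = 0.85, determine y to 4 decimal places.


y = alpha*x / (1 + (alpha-1)*x)
y = 4.6*0.85 / (1 + (4.6-1)*0.85)
y = 3.91 / (1 + 3.06)
y = 3.91 / 4.06
y = 0.9631


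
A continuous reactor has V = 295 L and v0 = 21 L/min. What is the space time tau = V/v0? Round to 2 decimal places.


tau = V / v0
tau = 295 / 21
tau = 14.05 min


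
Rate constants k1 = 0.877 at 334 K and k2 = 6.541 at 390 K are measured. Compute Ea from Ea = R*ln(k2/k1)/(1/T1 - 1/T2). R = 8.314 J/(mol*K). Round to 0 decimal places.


Ea = R * ln(k2/k1) / (1/T1 - 1/T2)
ln(k2/k1) = ln(6.541/0.877) = 2.0093383
1/T1 - 1/T2 = 1/334 - 1/390 = 0.000429909412
Ea = 8.314 * 2.0093383 / 0.000429909412
Ea = 38859 J/mol


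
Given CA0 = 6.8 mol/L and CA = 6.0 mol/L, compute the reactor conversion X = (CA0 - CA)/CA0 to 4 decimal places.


X = (CA0 - CA) / CA0
X = (6.8 - 6.0) / 6.8
X = 0.8 / 6.8
X = 0.1176


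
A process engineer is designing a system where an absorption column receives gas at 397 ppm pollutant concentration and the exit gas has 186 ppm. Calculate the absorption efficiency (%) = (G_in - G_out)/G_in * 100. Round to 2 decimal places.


Efficiency = (G_in - G_out) / G_in * 100%
Efficiency = (397 - 186) / 397 * 100
Efficiency = 211 / 397 * 100
Efficiency = 53.15%


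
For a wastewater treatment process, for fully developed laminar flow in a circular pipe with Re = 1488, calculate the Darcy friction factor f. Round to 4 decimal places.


f = 64 / Re
f = 64 / 1488
f = 0.0430


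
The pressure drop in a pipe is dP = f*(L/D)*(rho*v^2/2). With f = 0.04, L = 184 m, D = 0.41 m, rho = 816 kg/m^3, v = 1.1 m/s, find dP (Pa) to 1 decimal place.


dP = f * (L/D) * (rho*v^2/2)
dP = 0.04 * (184/0.41) * (816*1.1^2/2)
L/D = 448.7804878
rho*v^2/2 = 816*1.21/2 = 493.68
dP = 0.04 * 448.7804878 * 493.68
dP = 8862.2 Pa


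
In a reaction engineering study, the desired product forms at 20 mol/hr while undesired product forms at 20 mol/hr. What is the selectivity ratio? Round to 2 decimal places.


S = desired product rate / undesired product rate
S = 20 / 20
S = 1.00


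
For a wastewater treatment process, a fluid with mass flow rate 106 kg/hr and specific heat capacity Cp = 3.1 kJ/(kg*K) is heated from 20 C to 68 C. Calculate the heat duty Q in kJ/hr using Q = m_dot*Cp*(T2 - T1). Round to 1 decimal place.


Q = m_dot * Cp * (T2 - T1)
Q = 106 * 3.1 * (68 - 20)
Q = 106 * 3.1 * 48
Q = 15772.8 kJ/hr


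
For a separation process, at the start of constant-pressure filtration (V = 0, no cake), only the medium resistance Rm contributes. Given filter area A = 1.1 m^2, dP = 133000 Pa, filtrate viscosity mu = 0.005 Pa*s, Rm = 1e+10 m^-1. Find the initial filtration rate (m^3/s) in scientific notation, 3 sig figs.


rate = A * dP / (mu * Rm)
rate = 1.1 * 133000 / (0.005 * 1e+10)
rate = 146300.0 / 5.000e+07
rate = 2.93e-03 m^3/s


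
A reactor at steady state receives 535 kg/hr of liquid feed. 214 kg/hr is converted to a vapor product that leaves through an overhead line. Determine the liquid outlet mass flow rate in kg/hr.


Steady-state mass balance on the main outlet: F_out = F_in - F_removed
F_out = 535 - 214
F_out = 321 kg/hr


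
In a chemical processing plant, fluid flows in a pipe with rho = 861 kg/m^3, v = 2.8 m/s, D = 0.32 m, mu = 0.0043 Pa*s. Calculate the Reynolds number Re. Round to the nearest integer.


Re = rho * v * D / mu
Re = 861 * 2.8 * 0.32 / 0.0043
Re = 771.456 / 0.0043
Re = 179408


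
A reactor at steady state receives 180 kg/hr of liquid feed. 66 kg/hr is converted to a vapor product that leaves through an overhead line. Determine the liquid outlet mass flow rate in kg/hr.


Steady-state mass balance on the main outlet: F_out = F_in - F_removed
F_out = 180 - 66
F_out = 114 kg/hr


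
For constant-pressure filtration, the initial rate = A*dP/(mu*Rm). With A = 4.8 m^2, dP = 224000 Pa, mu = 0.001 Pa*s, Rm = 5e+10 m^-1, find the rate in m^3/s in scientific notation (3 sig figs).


rate = A * dP / (mu * Rm)
rate = 4.8 * 224000 / (0.001 * 5e+10)
rate = 1075200.0 / 5.000e+07
rate = 2.15e-02 m^3/s


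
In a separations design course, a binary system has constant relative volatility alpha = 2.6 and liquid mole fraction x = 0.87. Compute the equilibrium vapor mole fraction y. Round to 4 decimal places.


y = alpha*x / (1 + (alpha-1)*x)
y = 2.6*0.87 / (1 + (2.6-1)*0.87)
y = 2.262 / (1 + 1.392)
y = 2.262 / 2.392
y = 0.9457


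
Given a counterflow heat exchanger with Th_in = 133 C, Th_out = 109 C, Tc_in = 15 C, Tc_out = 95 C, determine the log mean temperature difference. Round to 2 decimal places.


dT1 = Th_in - Tc_out = 133 - 95 = 38
dT2 = Th_out - Tc_in = 109 - 15 = 94
LMTD = (dT1 - dT2) / ln(dT1/dT2)
LMTD = (38 - 94) / ln(38/94)
LMTD = 61.83 K


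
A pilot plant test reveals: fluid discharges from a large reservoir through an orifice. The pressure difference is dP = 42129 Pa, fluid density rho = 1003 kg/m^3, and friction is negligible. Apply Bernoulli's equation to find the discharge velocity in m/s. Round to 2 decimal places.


v = sqrt(2*dP/rho)
v = sqrt(2*42129/1003)
v = sqrt(84.005982)
v = 9.17 m/s


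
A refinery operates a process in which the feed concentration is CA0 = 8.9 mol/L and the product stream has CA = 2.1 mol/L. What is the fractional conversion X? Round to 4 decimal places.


X = (CA0 - CA) / CA0
X = (8.9 - 2.1) / 8.9
X = 6.8 / 8.9
X = 0.7640


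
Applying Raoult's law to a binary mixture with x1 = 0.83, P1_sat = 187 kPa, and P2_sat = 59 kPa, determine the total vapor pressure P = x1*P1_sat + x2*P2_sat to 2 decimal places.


P = x1*P1_sat + x2*P2_sat
x2 = 1 - x1 = 1 - 0.83 = 0.17
P = 0.83*187 + 0.17*59
P = 155.21 + 10.03
P = 165.24 kPa


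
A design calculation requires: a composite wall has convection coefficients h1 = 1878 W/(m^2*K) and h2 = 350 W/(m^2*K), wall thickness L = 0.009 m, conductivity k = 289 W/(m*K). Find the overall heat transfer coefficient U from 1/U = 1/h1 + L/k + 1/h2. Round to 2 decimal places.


1/U = 1/h1 + L/k + 1/h2
1/U = 1/1878 + 0.009/289 + 1/350
1/U = 0.0005324814 + 3.11419e-05 + 0.0028571429
1/U = 0.0034207662
U = 292.33 W/(m^2*K)


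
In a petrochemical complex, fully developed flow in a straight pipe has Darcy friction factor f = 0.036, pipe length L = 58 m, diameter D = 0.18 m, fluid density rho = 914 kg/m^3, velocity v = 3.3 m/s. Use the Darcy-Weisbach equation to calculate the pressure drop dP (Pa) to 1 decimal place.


dP = f * (L/D) * (rho*v^2/2)
dP = 0.036 * (58/0.18) * (914*3.3^2/2)
L/D = 322.22222222
rho*v^2/2 = 914*10.89/2 = 4976.73
dP = 0.036 * 322.22222222 * 4976.73
dP = 57730.1 Pa


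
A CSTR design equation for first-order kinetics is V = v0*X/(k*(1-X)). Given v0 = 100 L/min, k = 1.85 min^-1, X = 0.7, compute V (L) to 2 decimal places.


V = v0 * X / (k * (1 - X))
V = 100 * 0.7 / (1.85 * (1 - 0.7))
V = 70.0 / (1.85 * 0.3)
V = 70.0 / 0.555
V = 126.13 L


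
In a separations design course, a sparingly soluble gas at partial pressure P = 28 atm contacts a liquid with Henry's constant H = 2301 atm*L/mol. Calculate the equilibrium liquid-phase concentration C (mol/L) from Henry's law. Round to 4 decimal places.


C = P / H
C = 28 / 2301
C = 0.0122 mol/L


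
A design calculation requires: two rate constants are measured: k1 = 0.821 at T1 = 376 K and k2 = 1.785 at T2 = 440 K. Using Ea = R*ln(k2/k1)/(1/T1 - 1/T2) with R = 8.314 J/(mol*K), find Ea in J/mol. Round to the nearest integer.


Ea = R * ln(k2/k1) / (1/T1 - 1/T2)
ln(k2/k1) = ln(1.785/0.821) = 0.7766506
1/T1 - 1/T2 = 1/376 - 1/440 = 0.000386847195
Ea = 8.314 * 0.7766506 / 0.000386847195
Ea = 16692 J/mol


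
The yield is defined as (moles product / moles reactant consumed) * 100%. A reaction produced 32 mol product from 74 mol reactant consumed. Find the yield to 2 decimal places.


Yield = (moles product / moles consumed) * 100%
Yield = (32 / 74) * 100
Yield = 0.4324 * 100
Yield = 43.24%


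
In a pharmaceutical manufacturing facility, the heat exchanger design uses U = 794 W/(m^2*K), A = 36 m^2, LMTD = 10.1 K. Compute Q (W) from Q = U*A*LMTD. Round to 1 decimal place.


Q = U * A * LMTD
Q = 794 * 36 * 10.1
Q = 288698.4 W


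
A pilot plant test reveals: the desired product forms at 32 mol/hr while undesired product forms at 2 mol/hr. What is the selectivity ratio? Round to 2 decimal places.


S = desired product rate / undesired product rate
S = 32 / 2
S = 16.00


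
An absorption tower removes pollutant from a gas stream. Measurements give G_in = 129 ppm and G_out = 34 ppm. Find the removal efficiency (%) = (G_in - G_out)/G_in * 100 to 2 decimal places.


Efficiency = (G_in - G_out) / G_in * 100%
Efficiency = (129 - 34) / 129 * 100
Efficiency = 95 / 129 * 100
Efficiency = 73.64%


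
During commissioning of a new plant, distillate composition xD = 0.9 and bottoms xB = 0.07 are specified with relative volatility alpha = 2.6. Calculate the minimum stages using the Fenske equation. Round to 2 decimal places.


N_min = ln((xD*(1-xB))/(xB*(1-xD))) / ln(alpha)
Numerator inside ln: 0.837 / 0.007 = 119.571429
ln(119.571429) = 4.783914
ln(alpha) = ln(2.6) = 0.955511
N_min = 4.783914 / 0.955511 = 5.01


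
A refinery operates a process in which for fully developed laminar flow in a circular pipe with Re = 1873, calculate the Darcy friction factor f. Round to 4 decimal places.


f = 64 / Re
f = 64 / 1873
f = 0.0342


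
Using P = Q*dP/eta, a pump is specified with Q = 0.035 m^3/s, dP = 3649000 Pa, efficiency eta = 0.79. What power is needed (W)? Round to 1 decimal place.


P = Q * dP / eta
P = 0.035 * 3649000 / 0.79
P = 127715.0 / 0.79
P = 161664.6 W


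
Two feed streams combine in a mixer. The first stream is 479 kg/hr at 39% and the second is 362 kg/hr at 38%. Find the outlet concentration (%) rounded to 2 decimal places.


Mass balance on solute: F1*x1 + F2*x2 = F3*x3
F3 = F1 + F2 = 479 + 362 = 841 kg/hr
x3 = (F1*x1 + F2*x2)/F3
x3 = (479*0.39 + 362*0.38) / 841
x3 = 38.57%


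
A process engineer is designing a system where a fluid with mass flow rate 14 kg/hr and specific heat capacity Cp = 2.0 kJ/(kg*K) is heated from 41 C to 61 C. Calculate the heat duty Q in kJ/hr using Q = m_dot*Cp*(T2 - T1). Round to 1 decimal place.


Q = m_dot * Cp * (T2 - T1)
Q = 14 * 2.0 * (61 - 41)
Q = 14 * 2.0 * 20
Q = 560.0 kJ/hr


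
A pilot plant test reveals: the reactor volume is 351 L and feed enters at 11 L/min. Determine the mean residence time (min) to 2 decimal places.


tau = V / v0
tau = 351 / 11
tau = 31.91 min


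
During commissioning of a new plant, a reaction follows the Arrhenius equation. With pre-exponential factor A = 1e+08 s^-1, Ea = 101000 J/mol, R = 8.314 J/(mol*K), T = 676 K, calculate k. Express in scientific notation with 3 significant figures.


k = A * exp(-Ea/(R*T))
k = 1e+08 * exp(-101000 / (8.314 * 676))
k = 1e+08 * exp(-17.970686)
k = 1.57e+00


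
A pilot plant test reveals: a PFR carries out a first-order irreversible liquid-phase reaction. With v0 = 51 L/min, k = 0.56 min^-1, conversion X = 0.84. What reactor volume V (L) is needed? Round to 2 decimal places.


V = (v0/k) * ln(1/(1-X))
V = (51/0.56) * ln(1/(1-0.84))
V = 91.071429 * ln(6.25)
V = 91.071429 * 1.832581
V = 166.90 L


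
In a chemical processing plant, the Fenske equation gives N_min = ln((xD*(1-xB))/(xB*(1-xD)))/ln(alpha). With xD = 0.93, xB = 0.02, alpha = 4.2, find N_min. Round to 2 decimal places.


N_min = ln((xD*(1-xB))/(xB*(1-xD))) / ln(alpha)
Numerator inside ln: 0.9114 / 0.0014 = 651.0
ln(651.0) = 6.47851
ln(alpha) = ln(4.2) = 1.435085
N_min = 6.47851 / 1.435085 = 4.51


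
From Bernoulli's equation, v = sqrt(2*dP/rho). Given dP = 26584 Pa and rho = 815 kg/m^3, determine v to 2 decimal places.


v = sqrt(2*dP/rho)
v = sqrt(2*26584/815)
v = sqrt(65.23681)
v = 8.08 m/s


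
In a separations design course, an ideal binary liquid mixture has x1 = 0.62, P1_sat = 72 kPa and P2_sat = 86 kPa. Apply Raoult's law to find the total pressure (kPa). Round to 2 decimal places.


P = x1*P1_sat + x2*P2_sat
x2 = 1 - x1 = 1 - 0.62 = 0.38
P = 0.62*72 + 0.38*86
P = 44.64 + 32.68
P = 77.32 kPa


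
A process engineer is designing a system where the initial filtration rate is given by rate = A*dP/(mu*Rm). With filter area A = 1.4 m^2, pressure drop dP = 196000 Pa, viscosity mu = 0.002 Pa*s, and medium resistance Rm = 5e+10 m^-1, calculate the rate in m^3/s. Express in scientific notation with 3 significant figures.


rate = A * dP / (mu * Rm)
rate = 1.4 * 196000 / (0.002 * 5e+10)
rate = 274400.0 / 1.000e+08
rate = 2.74e-03 m^3/s


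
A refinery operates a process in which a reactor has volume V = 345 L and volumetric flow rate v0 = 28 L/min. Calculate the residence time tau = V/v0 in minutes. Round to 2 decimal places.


tau = V / v0
tau = 345 / 28
tau = 12.32 min


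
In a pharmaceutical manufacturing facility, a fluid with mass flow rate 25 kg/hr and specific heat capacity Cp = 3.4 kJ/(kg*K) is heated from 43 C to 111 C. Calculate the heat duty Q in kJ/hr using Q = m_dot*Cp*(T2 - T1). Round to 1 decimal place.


Q = m_dot * Cp * (T2 - T1)
Q = 25 * 3.4 * (111 - 43)
Q = 25 * 3.4 * 68
Q = 5780.0 kJ/hr


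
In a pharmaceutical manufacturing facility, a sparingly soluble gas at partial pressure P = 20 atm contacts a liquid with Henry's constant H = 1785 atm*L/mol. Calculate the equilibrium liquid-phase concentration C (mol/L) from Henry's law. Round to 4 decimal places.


C = P / H
C = 20 / 1785
C = 0.0112 mol/L


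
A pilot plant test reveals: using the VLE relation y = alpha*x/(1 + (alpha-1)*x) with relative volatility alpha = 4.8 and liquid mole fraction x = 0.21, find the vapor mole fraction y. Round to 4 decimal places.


y = alpha*x / (1 + (alpha-1)*x)
y = 4.8*0.21 / (1 + (4.8-1)*0.21)
y = 1.008 / (1 + 0.798)
y = 1.008 / 1.798
y = 0.5606


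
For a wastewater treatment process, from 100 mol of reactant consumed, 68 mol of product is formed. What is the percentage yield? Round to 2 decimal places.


Yield = (moles product / moles consumed) * 100%
Yield = (68 / 100) * 100
Yield = 0.68 * 100
Yield = 68.00%


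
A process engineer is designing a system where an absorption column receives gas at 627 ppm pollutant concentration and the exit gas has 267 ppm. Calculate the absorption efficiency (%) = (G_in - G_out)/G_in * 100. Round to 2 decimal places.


Efficiency = (G_in - G_out) / G_in * 100%
Efficiency = (627 - 267) / 627 * 100
Efficiency = 360 / 627 * 100
Efficiency = 57.42%


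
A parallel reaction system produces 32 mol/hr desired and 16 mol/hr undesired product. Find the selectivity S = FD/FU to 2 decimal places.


S = desired product rate / undesired product rate
S = 32 / 16
S = 2.00


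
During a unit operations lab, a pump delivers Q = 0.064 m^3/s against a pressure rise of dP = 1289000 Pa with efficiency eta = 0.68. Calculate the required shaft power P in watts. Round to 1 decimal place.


P = Q * dP / eta
P = 0.064 * 1289000 / 0.68
P = 82496.0 / 0.68
P = 121317.6 W


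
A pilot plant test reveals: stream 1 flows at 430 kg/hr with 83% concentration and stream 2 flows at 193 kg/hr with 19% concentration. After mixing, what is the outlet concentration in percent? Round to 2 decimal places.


Mass balance on solute: F1*x1 + F2*x2 = F3*x3
F3 = F1 + F2 = 430 + 193 = 623 kg/hr
x3 = (F1*x1 + F2*x2)/F3
x3 = (430*0.83 + 193*0.19) / 623
x3 = 63.17%


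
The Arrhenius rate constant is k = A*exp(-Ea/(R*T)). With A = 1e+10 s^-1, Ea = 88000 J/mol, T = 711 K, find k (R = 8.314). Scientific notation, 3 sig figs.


k = A * exp(-Ea/(R*T))
k = 1e+10 * exp(-88000 / (8.314 * 711))
k = 1e+10 * exp(-14.886858)
k = 3.43e+03


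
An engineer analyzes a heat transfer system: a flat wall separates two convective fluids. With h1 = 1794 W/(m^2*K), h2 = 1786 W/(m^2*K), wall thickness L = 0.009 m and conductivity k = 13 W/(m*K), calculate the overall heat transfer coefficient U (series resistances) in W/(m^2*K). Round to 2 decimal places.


1/U = 1/h1 + L/k + 1/h2
1/U = 1/1794 + 0.009/13 + 1/1786
1/U = 0.0005574136 + 0.0006923077 + 0.0005599104
1/U = 0.0018096317
U = 552.60 W/(m^2*K)


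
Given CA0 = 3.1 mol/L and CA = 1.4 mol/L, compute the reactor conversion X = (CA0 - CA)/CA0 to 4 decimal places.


X = (CA0 - CA) / CA0
X = (3.1 - 1.4) / 3.1
X = 1.7 / 3.1
X = 0.5484


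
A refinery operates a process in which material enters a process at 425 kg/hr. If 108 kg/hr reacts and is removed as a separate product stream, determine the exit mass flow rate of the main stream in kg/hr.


Steady-state mass balance on the main outlet: F_out = F_in - F_removed
F_out = 425 - 108
F_out = 317 kg/hr


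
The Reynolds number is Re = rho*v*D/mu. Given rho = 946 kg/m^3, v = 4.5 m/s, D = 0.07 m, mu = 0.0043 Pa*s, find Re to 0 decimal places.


Re = rho * v * D / mu
Re = 946 * 4.5 * 0.07 / 0.0043
Re = 297.99 / 0.0043
Re = 69300


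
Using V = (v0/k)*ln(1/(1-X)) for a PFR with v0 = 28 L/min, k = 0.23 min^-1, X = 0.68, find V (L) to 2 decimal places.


V = (v0/k) * ln(1/(1-X))
V = (28/0.23) * ln(1/(1-0.68))
V = 121.73913 * ln(3.125)
V = 121.73913 * 1.139434
V = 138.71 L


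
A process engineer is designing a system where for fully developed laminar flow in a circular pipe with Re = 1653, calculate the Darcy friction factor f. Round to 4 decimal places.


f = 64 / Re
f = 64 / 1653
f = 0.0387


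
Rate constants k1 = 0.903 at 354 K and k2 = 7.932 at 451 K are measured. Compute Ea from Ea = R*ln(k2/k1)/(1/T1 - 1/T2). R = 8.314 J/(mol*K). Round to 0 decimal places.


Ea = R * ln(k2/k1) / (1/T1 - 1/T2)
ln(k2/k1) = ln(7.932/0.903) = 2.1729379
1/T1 - 1/T2 = 1/354 - 1/451 = 0.000607563857
Ea = 8.314 * 2.1729379 / 0.000607563857
Ea = 29735 J/mol


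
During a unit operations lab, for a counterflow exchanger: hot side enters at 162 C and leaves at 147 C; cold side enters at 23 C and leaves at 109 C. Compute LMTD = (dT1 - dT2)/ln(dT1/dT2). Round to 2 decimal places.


dT1 = Th_in - Tc_out = 162 - 109 = 53
dT2 = Th_out - Tc_in = 147 - 23 = 124
LMTD = (dT1 - dT2) / ln(dT1/dT2)
LMTD = (53 - 124) / ln(53/124)
LMTD = 83.53 K


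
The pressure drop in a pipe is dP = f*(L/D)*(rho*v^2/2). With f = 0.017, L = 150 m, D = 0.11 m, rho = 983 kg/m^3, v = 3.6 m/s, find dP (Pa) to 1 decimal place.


dP = f * (L/D) * (rho*v^2/2)
dP = 0.017 * (150/0.11) * (983*3.6^2/2)
L/D = 1363.63636364
rho*v^2/2 = 983*12.96/2 = 6369.84
dP = 0.017 * 1363.63636364 * 6369.84
dP = 147664.5 Pa


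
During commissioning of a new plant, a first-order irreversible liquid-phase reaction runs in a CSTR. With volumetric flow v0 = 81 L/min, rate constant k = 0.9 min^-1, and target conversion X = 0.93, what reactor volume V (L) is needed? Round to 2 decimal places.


V = v0 * X / (k * (1 - X))
V = 81 * 0.93 / (0.9 * (1 - 0.93))
V = 75.33 / (0.9 * 0.07)
V = 75.33 / 0.063
V = 1195.71 L


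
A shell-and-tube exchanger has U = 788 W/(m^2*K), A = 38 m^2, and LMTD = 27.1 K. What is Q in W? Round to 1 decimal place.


Q = U * A * LMTD
Q = 788 * 38 * 27.1
Q = 811482.4 W


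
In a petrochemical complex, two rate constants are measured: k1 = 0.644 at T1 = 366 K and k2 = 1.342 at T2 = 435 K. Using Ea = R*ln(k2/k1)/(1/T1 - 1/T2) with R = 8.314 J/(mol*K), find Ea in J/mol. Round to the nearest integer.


Ea = R * ln(k2/k1) / (1/T1 - 1/T2)
ln(k2/k1) = ln(1.342/0.644) = 0.7342176
1/T1 - 1/T2 = 1/366 - 1/435 = 0.000433389862
Ea = 8.314 * 0.7342176 / 0.000433389862
Ea = 14085 J/mol


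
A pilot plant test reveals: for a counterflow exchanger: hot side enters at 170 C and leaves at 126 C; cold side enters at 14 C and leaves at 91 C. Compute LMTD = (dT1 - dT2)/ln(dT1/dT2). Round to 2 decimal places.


dT1 = Th_in - Tc_out = 170 - 91 = 79
dT2 = Th_out - Tc_in = 126 - 14 = 112
LMTD = (dT1 - dT2) / ln(dT1/dT2)
LMTD = (79 - 112) / ln(79/112)
LMTD = 94.54 K


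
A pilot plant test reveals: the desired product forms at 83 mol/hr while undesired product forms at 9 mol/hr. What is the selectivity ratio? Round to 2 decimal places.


S = desired product rate / undesired product rate
S = 83 / 9
S = 9.22


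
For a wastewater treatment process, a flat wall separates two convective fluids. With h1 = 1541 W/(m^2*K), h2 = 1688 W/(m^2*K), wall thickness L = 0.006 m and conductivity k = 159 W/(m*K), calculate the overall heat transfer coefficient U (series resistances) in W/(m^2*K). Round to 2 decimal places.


1/U = 1/h1 + L/k + 1/h2
1/U = 1/1541 + 0.006/159 + 1/1688
1/U = 0.0006489293 + 3.77358e-05 + 0.0005924171
1/U = 0.0012790822
U = 781.81 W/(m^2*K)


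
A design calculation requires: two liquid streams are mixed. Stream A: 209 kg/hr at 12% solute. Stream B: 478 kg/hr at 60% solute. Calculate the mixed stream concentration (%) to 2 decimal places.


Mass balance on solute: F1*x1 + F2*x2 = F3*x3
F3 = F1 + F2 = 209 + 478 = 687 kg/hr
x3 = (F1*x1 + F2*x2)/F3
x3 = (209*0.12 + 478*0.6) / 687
x3 = 45.40%
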